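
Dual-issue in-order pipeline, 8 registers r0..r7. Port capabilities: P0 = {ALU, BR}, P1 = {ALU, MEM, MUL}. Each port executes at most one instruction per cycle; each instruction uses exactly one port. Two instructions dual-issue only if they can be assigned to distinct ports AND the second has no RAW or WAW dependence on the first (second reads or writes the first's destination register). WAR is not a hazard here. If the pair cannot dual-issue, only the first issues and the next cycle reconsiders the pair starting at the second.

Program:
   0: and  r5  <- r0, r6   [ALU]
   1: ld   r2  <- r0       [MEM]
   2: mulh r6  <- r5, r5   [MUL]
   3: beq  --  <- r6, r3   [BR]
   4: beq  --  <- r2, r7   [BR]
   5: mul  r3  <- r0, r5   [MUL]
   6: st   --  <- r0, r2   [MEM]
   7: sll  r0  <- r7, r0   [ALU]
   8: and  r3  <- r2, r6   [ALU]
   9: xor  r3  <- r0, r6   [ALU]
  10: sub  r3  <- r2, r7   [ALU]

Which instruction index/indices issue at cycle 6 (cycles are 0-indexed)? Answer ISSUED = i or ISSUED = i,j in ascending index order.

  cy0 -> i0/i1 (and.ALU ld.MEM) 2-wide
  cy1 -> i2 (mulh.MUL) RAW r6
  cy2 -> i3 (beq.BR) no-port BR/BR
  cy3 -> i4/i5 (beq.BR mul.MUL) 2-wide
  cy4 -> i6/i7 (st.MEM sll.ALU) 2-wide
  cy5 -> i8 (and.ALU) WAW r3
  cy6 -> i9 (xor.ALU) WAW r3
  cy7 -> i10 (sub.ALU) tail

ISSUED = 9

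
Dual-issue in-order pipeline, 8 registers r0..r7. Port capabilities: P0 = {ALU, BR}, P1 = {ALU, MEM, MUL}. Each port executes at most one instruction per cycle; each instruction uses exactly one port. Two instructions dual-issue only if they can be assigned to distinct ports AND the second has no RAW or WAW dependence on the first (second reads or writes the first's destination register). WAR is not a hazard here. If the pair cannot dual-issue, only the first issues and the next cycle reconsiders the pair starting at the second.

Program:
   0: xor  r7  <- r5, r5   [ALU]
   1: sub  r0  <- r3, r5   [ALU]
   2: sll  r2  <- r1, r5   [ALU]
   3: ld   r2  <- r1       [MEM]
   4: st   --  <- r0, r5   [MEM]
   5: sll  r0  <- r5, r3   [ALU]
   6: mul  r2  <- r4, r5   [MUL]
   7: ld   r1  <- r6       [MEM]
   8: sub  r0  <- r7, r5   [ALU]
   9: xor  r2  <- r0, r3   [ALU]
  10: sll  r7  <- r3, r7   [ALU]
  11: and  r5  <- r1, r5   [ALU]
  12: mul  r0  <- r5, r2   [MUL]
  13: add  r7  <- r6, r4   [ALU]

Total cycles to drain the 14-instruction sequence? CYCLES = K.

CYCLES = 9

  cy0 -> i0,i1 (xor+sub) 2-wide
  cy1 -> i2 (sll) WAW r2
  cy2 -> i3 (ld) no-port MEM/MEM
  cy3 -> i4,i5 (st+sll) 2-wide
  cy4 -> i6 (mul) no-port MUL/MEM
  cy5 -> i7,i8 (ld+sub) 2-wide
  cy6 -> i9,i10 (xor+sll) 2-wide
  cy7 -> i11 (and) RAW r5
  cy8 -> i12,i13 (mul+add) 2-wide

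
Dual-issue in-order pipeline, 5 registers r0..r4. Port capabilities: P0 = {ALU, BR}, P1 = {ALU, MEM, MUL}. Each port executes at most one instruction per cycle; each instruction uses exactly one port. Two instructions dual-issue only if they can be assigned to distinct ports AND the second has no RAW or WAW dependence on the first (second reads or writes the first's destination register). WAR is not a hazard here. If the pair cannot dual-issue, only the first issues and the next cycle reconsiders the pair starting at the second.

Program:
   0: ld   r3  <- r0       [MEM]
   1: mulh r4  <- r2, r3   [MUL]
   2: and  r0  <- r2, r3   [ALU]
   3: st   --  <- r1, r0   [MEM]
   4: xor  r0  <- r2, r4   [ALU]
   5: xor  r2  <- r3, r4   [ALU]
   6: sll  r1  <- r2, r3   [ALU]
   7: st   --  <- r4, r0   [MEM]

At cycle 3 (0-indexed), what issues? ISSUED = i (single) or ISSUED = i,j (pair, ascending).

ISSUED = 5

0. ld.MEM @i0  | no-port MEM/MUL
1. mulh.MUL and.ALU @i1+i2  | pair
2. st.MEM xor.ALU @i3+i4  | pair
3. xor.ALU @i5  | RAW r2
4. sll.ALU st.MEM @i6+i7  | pair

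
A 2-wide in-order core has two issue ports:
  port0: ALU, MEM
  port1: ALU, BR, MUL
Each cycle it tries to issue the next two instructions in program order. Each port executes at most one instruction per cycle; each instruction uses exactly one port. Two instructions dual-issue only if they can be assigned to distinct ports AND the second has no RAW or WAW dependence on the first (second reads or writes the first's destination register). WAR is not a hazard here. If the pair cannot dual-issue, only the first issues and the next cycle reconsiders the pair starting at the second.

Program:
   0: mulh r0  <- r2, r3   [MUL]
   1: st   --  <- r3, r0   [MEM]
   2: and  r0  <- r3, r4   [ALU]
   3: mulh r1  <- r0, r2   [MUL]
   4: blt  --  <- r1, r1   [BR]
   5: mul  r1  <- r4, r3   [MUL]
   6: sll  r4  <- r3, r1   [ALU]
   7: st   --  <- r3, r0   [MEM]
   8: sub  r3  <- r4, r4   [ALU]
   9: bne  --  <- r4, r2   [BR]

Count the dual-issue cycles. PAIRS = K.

[0] i0  mulh.MUL  -- RAW r0
[1] i1,i2  st.MEM and.ALU  -- pair
[2] i3  mulh.MUL  -- no-port MUL/BR
[3] i4  blt.BR  -- no-port BR/MUL
[4] i5  mul.MUL  -- RAW r1
[5] i6,i7  sll.ALU st.MEM  -- pair
[6] i8,i9  sub.ALU bne.BR  -- pair

PAIRS = 3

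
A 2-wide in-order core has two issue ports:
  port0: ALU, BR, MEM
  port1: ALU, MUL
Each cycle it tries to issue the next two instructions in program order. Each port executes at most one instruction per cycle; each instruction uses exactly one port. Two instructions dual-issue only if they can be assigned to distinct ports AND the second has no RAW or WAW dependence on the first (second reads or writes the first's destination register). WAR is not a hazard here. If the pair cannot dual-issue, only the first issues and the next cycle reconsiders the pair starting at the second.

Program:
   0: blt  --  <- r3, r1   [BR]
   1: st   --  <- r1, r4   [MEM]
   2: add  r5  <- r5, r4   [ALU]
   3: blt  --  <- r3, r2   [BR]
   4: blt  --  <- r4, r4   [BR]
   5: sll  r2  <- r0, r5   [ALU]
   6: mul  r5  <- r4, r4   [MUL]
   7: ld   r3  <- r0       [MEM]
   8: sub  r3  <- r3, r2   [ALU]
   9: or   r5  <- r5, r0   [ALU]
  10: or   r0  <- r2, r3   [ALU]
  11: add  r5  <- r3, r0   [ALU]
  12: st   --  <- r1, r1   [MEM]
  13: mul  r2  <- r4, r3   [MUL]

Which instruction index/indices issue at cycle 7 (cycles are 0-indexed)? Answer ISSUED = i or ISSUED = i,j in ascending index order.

  cy0 -> i0 (blt) no-port BR/MEM
  cy1 -> i1+i2 (st;add) 2-wide
  cy2 -> i3 (blt) no-port BR/BR
  cy3 -> i4+i5 (blt;sll) 2-wide
  cy4 -> i6+i7 (mul;ld) 2-wide
  cy5 -> i8+i9 (sub;or) 2-wide
  cy6 -> i10 (or) RAW r0
  cy7 -> i11+i12 (add;st) 2-wide
  cy8 -> i13 (mul) tail

ISSUED = 11,12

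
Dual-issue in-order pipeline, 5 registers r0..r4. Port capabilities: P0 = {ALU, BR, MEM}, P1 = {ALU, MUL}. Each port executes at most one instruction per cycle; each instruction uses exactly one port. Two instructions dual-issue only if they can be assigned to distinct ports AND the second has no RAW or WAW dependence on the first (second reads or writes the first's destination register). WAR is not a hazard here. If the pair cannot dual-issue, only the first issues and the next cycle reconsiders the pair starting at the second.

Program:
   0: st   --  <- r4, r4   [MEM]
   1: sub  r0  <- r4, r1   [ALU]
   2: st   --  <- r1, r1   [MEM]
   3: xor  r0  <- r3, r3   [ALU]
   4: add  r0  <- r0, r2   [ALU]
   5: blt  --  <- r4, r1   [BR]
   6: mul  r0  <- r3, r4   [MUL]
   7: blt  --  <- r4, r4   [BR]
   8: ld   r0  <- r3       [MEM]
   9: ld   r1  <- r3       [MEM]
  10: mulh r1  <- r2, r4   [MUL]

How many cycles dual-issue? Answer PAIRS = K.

#0 head=0: st/sub i0,i1 dual
#1 head=2: st/xor i2,i3 dual
#2 head=4: add/blt i4,i5 dual
#3 head=6: mul/blt i6,i7 dual
#4 head=8: ld i8 no-port MEM/MEM
#5 head=9: ld i9 WAW r1
#6 head=10: mulh i10 tail

PAIRS = 4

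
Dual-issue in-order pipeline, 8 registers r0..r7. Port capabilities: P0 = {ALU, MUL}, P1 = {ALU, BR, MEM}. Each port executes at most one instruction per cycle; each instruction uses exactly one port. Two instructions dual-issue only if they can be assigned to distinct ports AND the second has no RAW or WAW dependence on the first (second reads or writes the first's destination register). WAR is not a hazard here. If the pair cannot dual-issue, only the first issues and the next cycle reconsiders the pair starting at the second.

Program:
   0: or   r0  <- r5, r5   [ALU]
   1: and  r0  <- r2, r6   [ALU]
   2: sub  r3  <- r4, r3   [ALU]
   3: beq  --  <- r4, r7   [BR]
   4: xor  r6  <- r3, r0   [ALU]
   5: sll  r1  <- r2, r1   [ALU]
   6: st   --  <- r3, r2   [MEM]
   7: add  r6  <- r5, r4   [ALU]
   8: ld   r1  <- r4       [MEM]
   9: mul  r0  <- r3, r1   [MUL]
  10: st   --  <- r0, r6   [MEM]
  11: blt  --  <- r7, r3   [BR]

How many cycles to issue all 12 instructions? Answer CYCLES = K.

CYCLES = 8

  cy0 -> i0 (or) WAW r0
  cy1 -> i1,i2 (and;sub) dual
  cy2 -> i3,i4 (beq;xor) dual
  cy3 -> i5,i6 (sll;st) dual
  cy4 -> i7,i8 (add;ld) dual
  cy5 -> i9 (mul) RAW r0
  cy6 -> i10 (st) no-port MEM/BR
  cy7 -> i11 (blt) tail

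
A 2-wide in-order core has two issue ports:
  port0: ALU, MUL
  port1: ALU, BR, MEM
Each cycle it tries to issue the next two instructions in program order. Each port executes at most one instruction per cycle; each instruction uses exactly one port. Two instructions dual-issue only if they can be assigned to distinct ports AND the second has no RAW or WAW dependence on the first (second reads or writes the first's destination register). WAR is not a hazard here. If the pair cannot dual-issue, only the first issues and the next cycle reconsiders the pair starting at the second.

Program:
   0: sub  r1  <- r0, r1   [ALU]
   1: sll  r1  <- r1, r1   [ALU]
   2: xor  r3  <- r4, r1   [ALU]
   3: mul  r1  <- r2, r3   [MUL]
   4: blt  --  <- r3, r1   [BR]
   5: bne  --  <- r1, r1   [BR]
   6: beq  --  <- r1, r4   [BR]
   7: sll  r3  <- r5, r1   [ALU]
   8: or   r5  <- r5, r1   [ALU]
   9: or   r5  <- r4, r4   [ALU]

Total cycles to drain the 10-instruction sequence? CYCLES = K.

  cy0 -> i0 (sub) RAW+WAW r1
  cy1 -> i1 (sll) RAW r1
  cy2 -> i2 (xor) RAW r3
  cy3 -> i3 (mul) RAW r1
  cy4 -> i4 (blt) no-port BR/BR
  cy5 -> i5 (bne) no-port BR/BR
  cy6 -> i6+i7 (beq+sll) dual
  cy7 -> i8 (or) WAW r5
  cy8 -> i9 (or) tail

CYCLES = 9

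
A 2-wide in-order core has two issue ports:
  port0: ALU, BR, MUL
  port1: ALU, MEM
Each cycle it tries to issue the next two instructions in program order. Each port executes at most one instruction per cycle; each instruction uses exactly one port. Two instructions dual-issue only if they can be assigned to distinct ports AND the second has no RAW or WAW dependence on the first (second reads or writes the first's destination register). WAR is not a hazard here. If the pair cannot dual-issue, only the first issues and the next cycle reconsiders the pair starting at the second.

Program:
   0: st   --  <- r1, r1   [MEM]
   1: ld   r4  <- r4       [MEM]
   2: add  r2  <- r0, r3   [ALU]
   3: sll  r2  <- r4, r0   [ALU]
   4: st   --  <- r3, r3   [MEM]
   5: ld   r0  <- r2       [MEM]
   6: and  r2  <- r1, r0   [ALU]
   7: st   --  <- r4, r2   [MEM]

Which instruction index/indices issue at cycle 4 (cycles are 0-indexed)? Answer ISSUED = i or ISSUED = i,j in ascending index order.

  cy0 -> i0 (st.MEM) no-port MEM/MEM
  cy1 -> i1&i2 (ld.MEM+add.ALU) dual
  cy2 -> i3&i4 (sll.ALU+st.MEM) dual
  cy3 -> i5 (ld.MEM) RAW r0
  cy4 -> i6 (and.ALU) RAW r2
  cy5 -> i7 (st.MEM) tail

ISSUED = 6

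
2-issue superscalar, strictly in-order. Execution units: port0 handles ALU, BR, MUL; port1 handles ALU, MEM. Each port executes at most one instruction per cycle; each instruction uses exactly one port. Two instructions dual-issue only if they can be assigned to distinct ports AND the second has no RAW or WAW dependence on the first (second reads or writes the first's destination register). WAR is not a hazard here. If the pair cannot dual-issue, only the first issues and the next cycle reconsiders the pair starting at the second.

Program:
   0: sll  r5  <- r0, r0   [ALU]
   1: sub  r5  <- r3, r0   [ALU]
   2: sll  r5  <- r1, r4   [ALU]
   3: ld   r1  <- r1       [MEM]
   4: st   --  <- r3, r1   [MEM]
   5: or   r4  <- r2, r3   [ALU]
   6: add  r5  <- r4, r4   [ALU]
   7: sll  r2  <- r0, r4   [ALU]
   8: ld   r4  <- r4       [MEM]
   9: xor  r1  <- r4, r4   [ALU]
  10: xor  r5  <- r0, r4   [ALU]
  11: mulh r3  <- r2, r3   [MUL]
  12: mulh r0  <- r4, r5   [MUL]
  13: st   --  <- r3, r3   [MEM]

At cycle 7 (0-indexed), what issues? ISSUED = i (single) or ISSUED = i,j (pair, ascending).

ISSUED = 11

[0] i0  sll.ALU  -- WAW r5
[1] i1  sub.ALU  -- WAW r5
[2] i2/i3  sll.ALU/ld.MEM  -- pair
[3] i4/i5  st.MEM/or.ALU  -- pair
[4] i6/i7  add.ALU/sll.ALU  -- pair
[5] i8  ld.MEM  -- RAW r4
[6] i9/i10  xor.ALU/xor.ALU  -- pair
[7] i11  mulh.MUL  -- no-port MUL/MUL
[8] i12/i13  mulh.MUL/st.MEM  -- pair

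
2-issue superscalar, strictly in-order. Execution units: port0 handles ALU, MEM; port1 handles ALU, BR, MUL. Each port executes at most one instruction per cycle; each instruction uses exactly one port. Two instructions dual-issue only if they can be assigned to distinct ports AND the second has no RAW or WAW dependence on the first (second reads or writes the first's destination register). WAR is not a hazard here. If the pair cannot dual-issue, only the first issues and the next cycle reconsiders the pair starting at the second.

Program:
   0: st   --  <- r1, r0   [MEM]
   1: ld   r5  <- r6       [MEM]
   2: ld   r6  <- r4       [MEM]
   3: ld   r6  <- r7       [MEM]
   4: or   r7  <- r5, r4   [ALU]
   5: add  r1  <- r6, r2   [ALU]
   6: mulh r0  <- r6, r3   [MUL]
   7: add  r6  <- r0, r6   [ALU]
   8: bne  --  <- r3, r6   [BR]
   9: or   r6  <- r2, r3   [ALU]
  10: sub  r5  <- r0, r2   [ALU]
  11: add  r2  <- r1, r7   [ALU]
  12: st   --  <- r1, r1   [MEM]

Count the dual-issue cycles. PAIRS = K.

PAIRS = 4

#0 head=0: st.MEM i0 no-port MEM/MEM
#1 head=1: ld.MEM i1 no-port MEM/MEM
#2 head=2: ld.MEM i2 no-port MEM/MEM
#3 head=3: ld.MEM or.ALU i3+i4 2-wide
#4 head=5: add.ALU mulh.MUL i5+i6 2-wide
#5 head=7: add.ALU i7 RAW r6
#6 head=8: bne.BR or.ALU i8+i9 2-wide
#7 head=10: sub.ALU add.ALU i10+i11 2-wide
#8 head=12: st.MEM i12 tail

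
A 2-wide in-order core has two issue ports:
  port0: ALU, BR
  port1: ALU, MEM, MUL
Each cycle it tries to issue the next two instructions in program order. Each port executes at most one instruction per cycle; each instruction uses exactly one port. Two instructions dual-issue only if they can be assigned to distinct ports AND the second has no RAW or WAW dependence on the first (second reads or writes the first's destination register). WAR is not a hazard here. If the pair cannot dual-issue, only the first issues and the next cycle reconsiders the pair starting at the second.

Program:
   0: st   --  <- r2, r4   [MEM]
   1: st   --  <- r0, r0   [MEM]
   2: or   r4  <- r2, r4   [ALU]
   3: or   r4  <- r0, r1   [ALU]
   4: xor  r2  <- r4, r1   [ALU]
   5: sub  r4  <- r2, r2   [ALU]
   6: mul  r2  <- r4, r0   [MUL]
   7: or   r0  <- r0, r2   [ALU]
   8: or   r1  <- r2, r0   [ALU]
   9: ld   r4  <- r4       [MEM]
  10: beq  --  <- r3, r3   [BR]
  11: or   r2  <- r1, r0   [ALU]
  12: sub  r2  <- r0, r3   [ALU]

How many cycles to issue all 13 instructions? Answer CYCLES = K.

[0] i0  st  -- no-port MEM/MEM
[1] i1,i2  st or  -- dual
[2] i3  or  -- RAW r4
[3] i4  xor  -- RAW r2
[4] i5  sub  -- RAW r4
[5] i6  mul  -- RAW r2
[6] i7  or  -- RAW r0
[7] i8,i9  or ld  -- dual
[8] i10,i11  beq or  -- dual
[9] i12  sub  -- tail

CYCLES = 10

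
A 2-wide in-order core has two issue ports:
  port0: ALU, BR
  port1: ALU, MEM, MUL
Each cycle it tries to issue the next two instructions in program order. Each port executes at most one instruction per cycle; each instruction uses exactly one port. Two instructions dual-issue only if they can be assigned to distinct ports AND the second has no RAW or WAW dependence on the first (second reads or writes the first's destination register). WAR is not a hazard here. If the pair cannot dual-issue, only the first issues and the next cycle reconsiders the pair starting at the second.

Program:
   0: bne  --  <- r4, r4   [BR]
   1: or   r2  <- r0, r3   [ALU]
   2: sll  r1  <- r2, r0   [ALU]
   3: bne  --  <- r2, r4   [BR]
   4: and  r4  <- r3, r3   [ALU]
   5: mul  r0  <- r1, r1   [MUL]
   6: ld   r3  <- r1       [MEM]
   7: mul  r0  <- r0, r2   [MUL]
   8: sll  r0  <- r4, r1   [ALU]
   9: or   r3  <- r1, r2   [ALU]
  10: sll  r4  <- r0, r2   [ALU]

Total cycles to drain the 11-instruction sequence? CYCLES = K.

[0] i0,i1  bne.BR/or.ALU  -- 2-wide
[1] i2,i3  sll.ALU/bne.BR  -- 2-wide
[2] i4,i5  and.ALU/mul.MUL  -- 2-wide
[3] i6  ld.MEM  -- no-port MEM/MUL
[4] i7  mul.MUL  -- WAW r0
[5] i8,i9  sll.ALU/or.ALU  -- 2-wide
[6] i10  sll.ALU  -- tail

CYCLES = 7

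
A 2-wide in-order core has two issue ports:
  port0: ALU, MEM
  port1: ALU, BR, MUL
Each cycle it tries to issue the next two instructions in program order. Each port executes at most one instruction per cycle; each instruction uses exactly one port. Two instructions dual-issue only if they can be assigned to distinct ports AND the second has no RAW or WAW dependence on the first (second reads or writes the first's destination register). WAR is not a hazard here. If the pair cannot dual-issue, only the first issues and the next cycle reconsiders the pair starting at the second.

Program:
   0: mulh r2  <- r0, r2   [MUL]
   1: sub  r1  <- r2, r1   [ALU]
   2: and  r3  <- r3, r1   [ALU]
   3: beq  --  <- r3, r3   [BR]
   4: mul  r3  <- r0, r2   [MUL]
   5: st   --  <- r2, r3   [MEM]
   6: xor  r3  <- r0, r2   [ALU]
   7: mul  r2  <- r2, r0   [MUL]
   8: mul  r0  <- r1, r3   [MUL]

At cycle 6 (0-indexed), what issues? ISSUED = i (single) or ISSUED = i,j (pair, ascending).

#0 head=0: mulh i0 RAW r2
#1 head=1: sub i1 RAW r1
#2 head=2: and i2 RAW r3
#3 head=3: beq i3 no-port BR/MUL
#4 head=4: mul i4 RAW r3
#5 head=5: st/xor i5/i6 pair
#6 head=7: mul i7 no-port MUL/MUL
#7 head=8: mul i8 tail

ISSUED = 7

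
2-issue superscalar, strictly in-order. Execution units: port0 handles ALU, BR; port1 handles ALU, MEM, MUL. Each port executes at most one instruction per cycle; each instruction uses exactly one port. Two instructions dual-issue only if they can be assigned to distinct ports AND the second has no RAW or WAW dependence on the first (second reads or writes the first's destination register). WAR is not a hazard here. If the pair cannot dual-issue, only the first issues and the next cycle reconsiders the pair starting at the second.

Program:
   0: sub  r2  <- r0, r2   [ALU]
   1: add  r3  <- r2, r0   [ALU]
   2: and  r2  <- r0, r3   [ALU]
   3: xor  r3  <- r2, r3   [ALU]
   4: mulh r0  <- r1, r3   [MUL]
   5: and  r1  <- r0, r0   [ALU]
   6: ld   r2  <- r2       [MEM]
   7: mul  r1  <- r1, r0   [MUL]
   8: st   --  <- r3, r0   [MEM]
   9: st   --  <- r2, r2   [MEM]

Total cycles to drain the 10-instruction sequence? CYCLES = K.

CYCLES = 9

c0: i0 sub  RAW r2
c1: i1 add  RAW r3
c2: i2 and  RAW r2
c3: i3 xor  RAW r3
c4: i4 mulh  RAW r0
c5: i5,i6 and ld  2-wide
c6: i7 mul  no-port MUL/MEM
c7: i8 st  no-port MEM/MEM
c8: i9 st  tail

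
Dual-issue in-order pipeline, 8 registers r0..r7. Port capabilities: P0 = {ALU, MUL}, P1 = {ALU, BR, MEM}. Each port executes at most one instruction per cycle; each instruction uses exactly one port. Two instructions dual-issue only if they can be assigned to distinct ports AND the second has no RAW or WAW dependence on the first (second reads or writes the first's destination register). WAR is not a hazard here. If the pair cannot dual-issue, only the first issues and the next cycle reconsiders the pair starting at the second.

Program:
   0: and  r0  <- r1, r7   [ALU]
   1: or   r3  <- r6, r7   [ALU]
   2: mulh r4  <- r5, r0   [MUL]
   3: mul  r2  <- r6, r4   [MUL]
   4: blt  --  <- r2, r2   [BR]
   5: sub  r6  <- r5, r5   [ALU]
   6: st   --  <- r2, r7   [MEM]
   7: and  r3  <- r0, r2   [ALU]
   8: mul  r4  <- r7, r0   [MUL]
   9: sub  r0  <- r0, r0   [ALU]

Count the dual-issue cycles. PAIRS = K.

  cy0 -> i0+i1 (and.ALU+or.ALU) pair
  cy1 -> i2 (mulh.MUL) no-port MUL/MUL
  cy2 -> i3 (mul.MUL) RAW r2
  cy3 -> i4+i5 (blt.BR+sub.ALU) pair
  cy4 -> i6+i7 (st.MEM+and.ALU) pair
  cy5 -> i8+i9 (mul.MUL+sub.ALU) pair

PAIRS = 4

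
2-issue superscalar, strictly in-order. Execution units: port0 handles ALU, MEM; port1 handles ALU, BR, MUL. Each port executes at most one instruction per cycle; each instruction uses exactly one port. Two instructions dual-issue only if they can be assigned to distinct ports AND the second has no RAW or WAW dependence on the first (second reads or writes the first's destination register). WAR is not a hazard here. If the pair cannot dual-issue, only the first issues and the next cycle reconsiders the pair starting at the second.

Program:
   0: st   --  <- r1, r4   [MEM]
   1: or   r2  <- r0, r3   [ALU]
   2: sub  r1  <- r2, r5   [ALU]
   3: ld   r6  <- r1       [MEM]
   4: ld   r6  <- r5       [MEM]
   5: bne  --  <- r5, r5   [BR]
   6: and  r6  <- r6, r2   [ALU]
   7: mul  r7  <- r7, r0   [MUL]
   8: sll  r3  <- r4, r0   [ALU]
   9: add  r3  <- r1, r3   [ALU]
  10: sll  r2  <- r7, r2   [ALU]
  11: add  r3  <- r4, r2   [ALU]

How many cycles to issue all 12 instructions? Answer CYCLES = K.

c0: i0,i1 st/or  2-wide
c1: i2 sub  RAW r1
c2: i3 ld  no-port MEM/MEM
c3: i4,i5 ld/bne  2-wide
c4: i6,i7 and/mul  2-wide
c5: i8 sll  RAW+WAW r3
c6: i9,i10 add/sll  2-wide
c7: i11 add  tail

CYCLES = 8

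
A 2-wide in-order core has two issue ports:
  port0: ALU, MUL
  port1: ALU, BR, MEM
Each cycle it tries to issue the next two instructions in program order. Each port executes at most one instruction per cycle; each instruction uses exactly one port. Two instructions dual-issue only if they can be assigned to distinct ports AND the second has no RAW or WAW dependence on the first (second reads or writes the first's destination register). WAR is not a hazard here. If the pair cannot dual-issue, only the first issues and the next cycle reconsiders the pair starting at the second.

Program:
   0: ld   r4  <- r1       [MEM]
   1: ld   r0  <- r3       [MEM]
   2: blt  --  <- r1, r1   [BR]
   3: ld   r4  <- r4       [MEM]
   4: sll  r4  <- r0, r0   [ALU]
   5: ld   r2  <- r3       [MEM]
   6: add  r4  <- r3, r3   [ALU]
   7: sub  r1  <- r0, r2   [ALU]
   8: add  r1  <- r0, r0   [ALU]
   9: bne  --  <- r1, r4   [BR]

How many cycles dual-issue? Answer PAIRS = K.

PAIRS = 2

#0 head=0: ld.MEM i0 no-port MEM/MEM
#1 head=1: ld.MEM i1 no-port MEM/BR
#2 head=2: blt.BR i2 no-port BR/MEM
#3 head=3: ld.MEM i3 WAW r4
#4 head=4: sll.ALU/ld.MEM i4,i5 dual
#5 head=6: add.ALU/sub.ALU i6,i7 dual
#6 head=8: add.ALU i8 RAW r1
#7 head=9: bne.BR i9 tail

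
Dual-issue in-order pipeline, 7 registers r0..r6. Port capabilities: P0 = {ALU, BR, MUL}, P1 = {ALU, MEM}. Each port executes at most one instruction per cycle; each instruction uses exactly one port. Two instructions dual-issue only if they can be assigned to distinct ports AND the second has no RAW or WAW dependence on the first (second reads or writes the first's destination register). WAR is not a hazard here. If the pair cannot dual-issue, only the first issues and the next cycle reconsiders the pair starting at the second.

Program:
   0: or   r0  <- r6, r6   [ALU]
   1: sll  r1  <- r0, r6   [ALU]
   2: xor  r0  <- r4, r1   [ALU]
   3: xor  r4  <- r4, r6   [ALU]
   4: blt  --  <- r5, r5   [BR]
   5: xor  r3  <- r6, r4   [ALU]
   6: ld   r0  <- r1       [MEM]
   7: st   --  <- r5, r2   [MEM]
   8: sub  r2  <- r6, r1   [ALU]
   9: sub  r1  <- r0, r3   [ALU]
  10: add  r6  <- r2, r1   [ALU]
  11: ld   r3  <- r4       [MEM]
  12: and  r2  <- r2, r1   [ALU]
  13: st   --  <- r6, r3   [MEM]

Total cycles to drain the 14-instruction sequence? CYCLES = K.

  cy0 -> i0 (or.ALU) RAW r0
  cy1 -> i1 (sll.ALU) RAW r1
  cy2 -> i2,i3 (xor.ALU/xor.ALU) dual
  cy3 -> i4,i5 (blt.BR/xor.ALU) dual
  cy4 -> i6 (ld.MEM) no-port MEM/MEM
  cy5 -> i7,i8 (st.MEM/sub.ALU) dual
  cy6 -> i9 (sub.ALU) RAW r1
  cy7 -> i10,i11 (add.ALU/ld.MEM) dual
  cy8 -> i12,i13 (and.ALU/st.MEM) dual

CYCLES = 9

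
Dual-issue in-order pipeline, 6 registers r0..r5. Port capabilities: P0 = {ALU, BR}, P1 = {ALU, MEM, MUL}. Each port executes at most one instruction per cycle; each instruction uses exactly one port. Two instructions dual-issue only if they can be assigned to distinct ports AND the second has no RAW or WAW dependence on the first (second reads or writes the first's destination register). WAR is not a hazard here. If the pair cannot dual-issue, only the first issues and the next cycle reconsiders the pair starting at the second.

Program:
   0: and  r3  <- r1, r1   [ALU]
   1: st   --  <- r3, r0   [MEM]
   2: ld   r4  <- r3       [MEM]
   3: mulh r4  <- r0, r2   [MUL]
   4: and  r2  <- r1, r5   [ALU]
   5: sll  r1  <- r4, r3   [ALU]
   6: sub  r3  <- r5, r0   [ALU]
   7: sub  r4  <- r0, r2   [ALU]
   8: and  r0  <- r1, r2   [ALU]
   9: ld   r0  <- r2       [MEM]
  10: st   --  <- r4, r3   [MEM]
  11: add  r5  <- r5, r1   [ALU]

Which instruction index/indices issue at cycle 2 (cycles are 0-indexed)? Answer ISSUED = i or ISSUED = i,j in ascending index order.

ISSUED = 2

#0 head=0: and.ALU i0 RAW r3
#1 head=1: st.MEM i1 no-port MEM/MEM
#2 head=2: ld.MEM i2 no-port MEM/MUL
#3 head=3: mulh.MUL+and.ALU i3+i4 dual
#4 head=5: sll.ALU+sub.ALU i5+i6 dual
#5 head=7: sub.ALU+and.ALU i7+i8 dual
#6 head=9: ld.MEM i9 no-port MEM/MEM
#7 head=10: st.MEM+add.ALU i10+i11 dual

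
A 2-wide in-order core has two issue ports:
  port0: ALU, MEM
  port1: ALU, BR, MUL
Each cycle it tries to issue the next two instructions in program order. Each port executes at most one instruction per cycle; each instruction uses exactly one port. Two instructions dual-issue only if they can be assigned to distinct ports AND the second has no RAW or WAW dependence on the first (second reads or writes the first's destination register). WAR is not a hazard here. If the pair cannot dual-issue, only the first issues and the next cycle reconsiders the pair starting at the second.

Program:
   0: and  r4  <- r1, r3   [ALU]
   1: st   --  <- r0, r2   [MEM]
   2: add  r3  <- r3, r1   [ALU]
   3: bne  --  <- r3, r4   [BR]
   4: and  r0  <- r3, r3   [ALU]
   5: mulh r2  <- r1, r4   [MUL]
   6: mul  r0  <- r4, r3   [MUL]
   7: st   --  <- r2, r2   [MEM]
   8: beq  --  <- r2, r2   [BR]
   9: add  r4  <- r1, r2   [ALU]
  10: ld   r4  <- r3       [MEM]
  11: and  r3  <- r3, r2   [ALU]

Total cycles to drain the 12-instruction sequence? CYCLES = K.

  cy0 -> i0&i1 (and/st) dual
  cy1 -> i2 (add) RAW r3
  cy2 -> i3&i4 (bne/and) dual
  cy3 -> i5 (mulh) no-port MUL/MUL
  cy4 -> i6&i7 (mul/st) dual
  cy5 -> i8&i9 (beq/add) dual
  cy6 -> i10&i11 (ld/and) dual

CYCLES = 7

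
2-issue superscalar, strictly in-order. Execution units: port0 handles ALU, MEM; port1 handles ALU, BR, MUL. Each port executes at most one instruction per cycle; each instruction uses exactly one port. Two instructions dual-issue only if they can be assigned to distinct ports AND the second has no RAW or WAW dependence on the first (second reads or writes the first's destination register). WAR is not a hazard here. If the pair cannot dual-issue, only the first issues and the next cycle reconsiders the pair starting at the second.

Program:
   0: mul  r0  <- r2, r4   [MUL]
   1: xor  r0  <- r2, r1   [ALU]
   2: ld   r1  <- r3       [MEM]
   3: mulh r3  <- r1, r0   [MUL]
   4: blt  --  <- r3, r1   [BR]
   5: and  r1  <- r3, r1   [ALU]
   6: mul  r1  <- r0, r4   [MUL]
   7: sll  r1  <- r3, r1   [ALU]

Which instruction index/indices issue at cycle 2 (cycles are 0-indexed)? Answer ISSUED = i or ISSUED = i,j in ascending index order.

t=0 i0:mul.MUL ; WAW r0
t=1 i1,i2:xor.ALU ld.MEM ; pair
t=2 i3:mulh.MUL ; no-port MUL/BR
t=3 i4,i5:blt.BR and.ALU ; pair
t=4 i6:mul.MUL ; RAW+WAW r1
t=5 i7:sll.ALU ; tail

ISSUED = 3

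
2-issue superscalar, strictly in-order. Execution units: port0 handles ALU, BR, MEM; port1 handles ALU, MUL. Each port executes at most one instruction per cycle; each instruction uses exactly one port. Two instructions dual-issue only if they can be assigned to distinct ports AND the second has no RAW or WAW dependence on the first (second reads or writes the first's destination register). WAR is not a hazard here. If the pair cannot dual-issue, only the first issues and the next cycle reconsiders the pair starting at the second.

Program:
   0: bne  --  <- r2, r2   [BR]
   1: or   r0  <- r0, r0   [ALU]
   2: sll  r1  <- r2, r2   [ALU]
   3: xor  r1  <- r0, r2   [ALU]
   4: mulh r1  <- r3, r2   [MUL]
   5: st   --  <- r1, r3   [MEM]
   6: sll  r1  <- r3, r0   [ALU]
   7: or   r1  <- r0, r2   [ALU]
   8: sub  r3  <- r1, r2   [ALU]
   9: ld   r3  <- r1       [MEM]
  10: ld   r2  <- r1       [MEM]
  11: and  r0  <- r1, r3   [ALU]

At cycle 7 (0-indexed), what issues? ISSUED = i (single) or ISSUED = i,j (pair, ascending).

#0 head=0: bne+or i0+i1 2-wide
#1 head=2: sll i2 WAW r1
#2 head=3: xor i3 WAW r1
#3 head=4: mulh i4 RAW r1
#4 head=5: st+sll i5+i6 2-wide
#5 head=7: or i7 RAW r1
#6 head=8: sub i8 WAW r3
#7 head=9: ld i9 no-port MEM/MEM
#8 head=10: ld+and i10+i11 2-wide

ISSUED = 9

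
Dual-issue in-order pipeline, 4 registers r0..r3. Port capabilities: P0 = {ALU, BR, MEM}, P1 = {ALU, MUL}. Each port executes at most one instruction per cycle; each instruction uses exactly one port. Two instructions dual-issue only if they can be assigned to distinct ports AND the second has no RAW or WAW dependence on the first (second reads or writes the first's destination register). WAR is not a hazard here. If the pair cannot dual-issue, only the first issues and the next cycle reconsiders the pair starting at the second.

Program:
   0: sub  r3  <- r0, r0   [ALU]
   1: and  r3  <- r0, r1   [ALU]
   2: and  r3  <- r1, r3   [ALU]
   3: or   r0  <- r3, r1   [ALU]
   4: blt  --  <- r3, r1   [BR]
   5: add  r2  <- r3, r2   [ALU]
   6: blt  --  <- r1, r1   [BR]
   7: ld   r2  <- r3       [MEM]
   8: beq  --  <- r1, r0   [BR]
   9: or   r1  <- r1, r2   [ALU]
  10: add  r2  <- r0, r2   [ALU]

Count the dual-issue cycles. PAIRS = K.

0. sub @i0  | WAW r3
1. and @i1  | RAW+WAW r3
2. and @i2  | RAW r3
3. or;blt @i3+i4  | 2-wide
4. add;blt @i5+i6  | 2-wide
5. ld @i7  | no-port MEM/BR
6. beq;or @i8+i9  | 2-wide
7. add @i10  | tail

PAIRS = 3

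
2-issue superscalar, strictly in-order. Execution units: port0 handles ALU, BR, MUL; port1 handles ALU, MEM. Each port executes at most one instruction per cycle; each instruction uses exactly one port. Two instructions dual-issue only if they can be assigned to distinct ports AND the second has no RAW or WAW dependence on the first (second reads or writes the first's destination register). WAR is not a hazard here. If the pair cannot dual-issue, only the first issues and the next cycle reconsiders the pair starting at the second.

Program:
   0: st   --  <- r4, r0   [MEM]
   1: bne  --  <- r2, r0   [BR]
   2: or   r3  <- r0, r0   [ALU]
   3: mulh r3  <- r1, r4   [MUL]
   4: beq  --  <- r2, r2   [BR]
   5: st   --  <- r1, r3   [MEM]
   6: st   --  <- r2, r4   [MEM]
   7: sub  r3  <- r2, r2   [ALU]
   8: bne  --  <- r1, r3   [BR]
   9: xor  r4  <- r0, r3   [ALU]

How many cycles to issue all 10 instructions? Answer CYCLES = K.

t=0 i0,i1:st.MEM;bne.BR ; 2-wide
t=1 i2:or.ALU ; WAW r3
t=2 i3:mulh.MUL ; no-port MUL/BR
t=3 i4,i5:beq.BR;st.MEM ; 2-wide
t=4 i6,i7:st.MEM;sub.ALU ; 2-wide
t=5 i8,i9:bne.BR;xor.ALU ; 2-wide

CYCLES = 6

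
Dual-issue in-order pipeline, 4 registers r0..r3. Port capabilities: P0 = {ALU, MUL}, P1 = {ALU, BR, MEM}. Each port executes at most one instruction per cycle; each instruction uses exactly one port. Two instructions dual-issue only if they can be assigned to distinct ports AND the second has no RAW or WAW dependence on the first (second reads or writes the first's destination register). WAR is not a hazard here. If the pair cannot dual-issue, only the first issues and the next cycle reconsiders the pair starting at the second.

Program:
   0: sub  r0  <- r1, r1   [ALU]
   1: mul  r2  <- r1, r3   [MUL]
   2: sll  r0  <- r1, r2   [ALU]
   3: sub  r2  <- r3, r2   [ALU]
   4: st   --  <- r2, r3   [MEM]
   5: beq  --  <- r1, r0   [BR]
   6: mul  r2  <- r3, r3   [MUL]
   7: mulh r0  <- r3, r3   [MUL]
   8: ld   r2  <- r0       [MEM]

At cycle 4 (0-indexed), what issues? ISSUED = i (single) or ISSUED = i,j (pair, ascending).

c0: i0+i1 sub/mul  dual
c1: i2+i3 sll/sub  dual
c2: i4 st  no-port MEM/BR
c3: i5+i6 beq/mul  dual
c4: i7 mulh  RAW r0
c5: i8 ld  tail

ISSUED = 7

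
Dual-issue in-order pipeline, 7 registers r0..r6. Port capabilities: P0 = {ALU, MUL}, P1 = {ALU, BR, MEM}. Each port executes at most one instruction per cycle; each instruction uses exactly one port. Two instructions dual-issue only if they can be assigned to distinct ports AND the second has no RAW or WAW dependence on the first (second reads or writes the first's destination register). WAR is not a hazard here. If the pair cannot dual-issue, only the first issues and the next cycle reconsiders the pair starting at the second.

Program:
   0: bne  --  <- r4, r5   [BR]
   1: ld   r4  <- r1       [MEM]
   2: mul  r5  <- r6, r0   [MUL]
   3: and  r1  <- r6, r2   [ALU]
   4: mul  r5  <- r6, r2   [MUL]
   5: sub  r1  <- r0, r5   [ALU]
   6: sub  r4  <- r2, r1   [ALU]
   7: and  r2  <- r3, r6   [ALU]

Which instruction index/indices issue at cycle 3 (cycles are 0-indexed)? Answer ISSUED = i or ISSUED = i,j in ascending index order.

ISSUED = 5

c0: i0 bne.BR  no-port BR/MEM
c1: i1+i2 ld.MEM/mul.MUL  2-wide
c2: i3+i4 and.ALU/mul.MUL  2-wide
c3: i5 sub.ALU  RAW r1
c4: i6+i7 sub.ALU/and.ALU  2-wide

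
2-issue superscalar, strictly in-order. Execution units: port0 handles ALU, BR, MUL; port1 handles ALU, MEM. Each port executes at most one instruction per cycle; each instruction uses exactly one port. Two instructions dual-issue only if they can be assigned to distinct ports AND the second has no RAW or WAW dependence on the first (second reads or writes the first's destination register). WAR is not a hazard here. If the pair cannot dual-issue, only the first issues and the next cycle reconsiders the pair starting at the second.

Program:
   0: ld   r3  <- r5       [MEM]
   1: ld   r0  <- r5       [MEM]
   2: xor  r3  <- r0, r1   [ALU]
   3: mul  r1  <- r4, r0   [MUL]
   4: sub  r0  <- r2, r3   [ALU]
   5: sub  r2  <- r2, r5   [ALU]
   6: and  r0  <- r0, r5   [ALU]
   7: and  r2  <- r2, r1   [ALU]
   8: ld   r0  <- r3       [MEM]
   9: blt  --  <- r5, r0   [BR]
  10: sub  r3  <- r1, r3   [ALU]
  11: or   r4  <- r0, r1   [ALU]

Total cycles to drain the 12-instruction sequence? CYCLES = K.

0. ld @i0  | no-port MEM/MEM
1. ld @i1  | RAW r0
2. xor/mul @i2+i3  | pair
3. sub/sub @i4+i5  | pair
4. and/and @i6+i7  | pair
5. ld @i8  | RAW r0
6. blt/sub @i9+i10  | pair
7. or @i11  | tail

CYCLES = 8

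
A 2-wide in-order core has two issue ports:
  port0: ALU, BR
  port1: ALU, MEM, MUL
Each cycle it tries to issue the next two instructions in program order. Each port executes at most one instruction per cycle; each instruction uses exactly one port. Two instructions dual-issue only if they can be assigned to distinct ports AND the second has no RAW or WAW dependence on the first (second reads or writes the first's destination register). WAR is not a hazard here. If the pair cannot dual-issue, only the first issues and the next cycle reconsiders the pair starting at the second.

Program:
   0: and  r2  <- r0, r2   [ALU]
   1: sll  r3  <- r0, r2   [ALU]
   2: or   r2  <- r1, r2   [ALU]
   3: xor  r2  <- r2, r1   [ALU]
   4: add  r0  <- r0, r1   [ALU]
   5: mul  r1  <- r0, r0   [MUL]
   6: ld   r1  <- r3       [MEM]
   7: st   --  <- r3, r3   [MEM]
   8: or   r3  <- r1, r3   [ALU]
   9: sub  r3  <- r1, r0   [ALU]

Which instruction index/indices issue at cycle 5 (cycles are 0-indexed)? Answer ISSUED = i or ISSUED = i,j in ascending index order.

c0: i0 and.ALU  RAW r2
c1: i1,i2 sll.ALU;or.ALU  2-wide
c2: i3,i4 xor.ALU;add.ALU  2-wide
c3: i5 mul.MUL  no-port MUL/MEM
c4: i6 ld.MEM  no-port MEM/MEM
c5: i7,i8 st.MEM;or.ALU  2-wide
c6: i9 sub.ALU  tail

ISSUED = 7,8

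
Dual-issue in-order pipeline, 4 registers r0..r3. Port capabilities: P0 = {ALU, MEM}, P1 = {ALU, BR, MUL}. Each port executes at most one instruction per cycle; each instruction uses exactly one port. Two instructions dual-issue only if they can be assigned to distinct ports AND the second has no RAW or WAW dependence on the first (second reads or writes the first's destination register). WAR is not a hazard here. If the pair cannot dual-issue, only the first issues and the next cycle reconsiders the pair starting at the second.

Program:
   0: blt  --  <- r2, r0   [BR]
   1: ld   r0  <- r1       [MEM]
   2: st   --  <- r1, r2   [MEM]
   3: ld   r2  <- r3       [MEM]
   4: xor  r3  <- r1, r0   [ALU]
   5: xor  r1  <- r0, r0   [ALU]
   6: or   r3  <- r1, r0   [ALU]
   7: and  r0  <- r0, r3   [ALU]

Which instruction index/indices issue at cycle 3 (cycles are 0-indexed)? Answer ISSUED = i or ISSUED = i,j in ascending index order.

ISSUED = 5

t=0 i0/i1:blt.BR;ld.MEM ; pair
t=1 i2:st.MEM ; no-port MEM/MEM
t=2 i3/i4:ld.MEM;xor.ALU ; pair
t=3 i5:xor.ALU ; RAW r1
t=4 i6:or.ALU ; RAW r3
t=5 i7:and.ALU ; tail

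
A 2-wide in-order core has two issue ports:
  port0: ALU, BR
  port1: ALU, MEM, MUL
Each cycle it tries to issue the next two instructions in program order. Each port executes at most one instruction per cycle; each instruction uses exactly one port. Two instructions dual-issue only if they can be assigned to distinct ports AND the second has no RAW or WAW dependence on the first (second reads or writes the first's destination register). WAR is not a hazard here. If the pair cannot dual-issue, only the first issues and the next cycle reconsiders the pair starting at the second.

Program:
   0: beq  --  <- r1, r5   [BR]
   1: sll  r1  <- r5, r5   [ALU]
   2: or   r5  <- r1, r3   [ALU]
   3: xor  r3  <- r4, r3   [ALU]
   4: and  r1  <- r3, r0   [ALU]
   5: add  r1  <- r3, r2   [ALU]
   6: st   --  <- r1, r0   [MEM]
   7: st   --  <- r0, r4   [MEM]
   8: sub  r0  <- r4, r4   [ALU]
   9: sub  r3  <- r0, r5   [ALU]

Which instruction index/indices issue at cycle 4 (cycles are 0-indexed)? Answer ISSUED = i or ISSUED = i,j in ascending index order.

c0: i0/i1 beq.BR;sll.ALU  2-wide
c1: i2/i3 or.ALU;xor.ALU  2-wide
c2: i4 and.ALU  WAW r1
c3: i5 add.ALU  RAW r1
c4: i6 st.MEM  no-port MEM/MEM
c5: i7/i8 st.MEM;sub.ALU  2-wide
c6: i9 sub.ALU  tail

ISSUED = 6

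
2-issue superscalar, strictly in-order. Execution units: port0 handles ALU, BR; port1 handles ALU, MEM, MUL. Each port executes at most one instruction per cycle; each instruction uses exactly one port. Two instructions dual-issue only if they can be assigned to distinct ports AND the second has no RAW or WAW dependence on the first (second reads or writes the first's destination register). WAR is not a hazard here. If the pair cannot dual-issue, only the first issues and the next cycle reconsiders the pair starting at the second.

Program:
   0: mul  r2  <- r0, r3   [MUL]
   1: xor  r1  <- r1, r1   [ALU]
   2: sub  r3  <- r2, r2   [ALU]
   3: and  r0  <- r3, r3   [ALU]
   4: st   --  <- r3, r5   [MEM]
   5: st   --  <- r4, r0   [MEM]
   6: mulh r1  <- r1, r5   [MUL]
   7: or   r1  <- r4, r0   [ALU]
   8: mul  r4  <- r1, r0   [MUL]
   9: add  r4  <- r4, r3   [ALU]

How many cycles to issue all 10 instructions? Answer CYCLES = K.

CYCLES = 8

  cy0 -> i0,i1 (mul.MUL;xor.ALU) pair
  cy1 -> i2 (sub.ALU) RAW r3
  cy2 -> i3,i4 (and.ALU;st.MEM) pair
  cy3 -> i5 (st.MEM) no-port MEM/MUL
  cy4 -> i6 (mulh.MUL) WAW r1
  cy5 -> i7 (or.ALU) RAW r1
  cy6 -> i8 (mul.MUL) RAW+WAW r4
  cy7 -> i9 (add.ALU) tail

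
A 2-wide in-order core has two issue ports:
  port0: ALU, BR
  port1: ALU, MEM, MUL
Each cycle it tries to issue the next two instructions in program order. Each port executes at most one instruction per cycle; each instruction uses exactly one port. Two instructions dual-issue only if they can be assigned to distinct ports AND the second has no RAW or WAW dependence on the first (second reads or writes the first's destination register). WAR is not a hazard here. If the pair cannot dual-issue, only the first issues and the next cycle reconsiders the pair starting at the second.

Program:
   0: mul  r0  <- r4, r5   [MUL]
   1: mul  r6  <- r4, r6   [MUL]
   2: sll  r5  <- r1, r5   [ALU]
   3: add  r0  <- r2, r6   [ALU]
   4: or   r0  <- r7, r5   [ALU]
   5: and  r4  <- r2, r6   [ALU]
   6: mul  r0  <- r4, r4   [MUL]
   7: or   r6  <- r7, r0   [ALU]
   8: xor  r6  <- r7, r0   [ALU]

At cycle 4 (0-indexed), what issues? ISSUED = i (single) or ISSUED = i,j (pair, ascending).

ISSUED = 6

t=0 i0:mul.MUL ; no-port MUL/MUL
t=1 i1,i2:mul.MUL/sll.ALU ; dual
t=2 i3:add.ALU ; WAW r0
t=3 i4,i5:or.ALU/and.ALU ; dual
t=4 i6:mul.MUL ; RAW r0
t=5 i7:or.ALU ; WAW r6
t=6 i8:xor.ALU ; tail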